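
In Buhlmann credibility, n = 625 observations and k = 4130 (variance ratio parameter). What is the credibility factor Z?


Z = n / (n + k)
= 625 / (625 + 4130)
= 625 / 4755
= 0.1314


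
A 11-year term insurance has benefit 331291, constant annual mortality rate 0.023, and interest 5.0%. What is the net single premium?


NSP = benefit * sum_{k=0}^{n-1} k_p_x * q * v^(k+1)
With constant q=0.023, v=0.952381
Sum = 0.172454
NSP = 331291 * 0.172454
= 57132.5425


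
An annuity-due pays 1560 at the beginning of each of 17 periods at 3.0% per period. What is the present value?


PV_due = PMT * (1-(1+i)^(-n))/i * (1+i)
PV_immediate = 20539.1448
PV_due = 20539.1448 * 1.03
= 21155.3192


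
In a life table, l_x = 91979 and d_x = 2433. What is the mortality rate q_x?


q_x = d_x / l_x
= 2433 / 91979
= 0.0265


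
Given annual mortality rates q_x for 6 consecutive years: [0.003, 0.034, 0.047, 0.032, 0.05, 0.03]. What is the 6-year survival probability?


p_k = 1 - q_k for each year
Survival = product of (1 - q_k)
= 0.997 * 0.966 * 0.953 * 0.968 * 0.95 * 0.97
= 0.8187


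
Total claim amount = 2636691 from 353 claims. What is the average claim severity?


severity = total / number
= 2636691 / 353
= 7469.3796


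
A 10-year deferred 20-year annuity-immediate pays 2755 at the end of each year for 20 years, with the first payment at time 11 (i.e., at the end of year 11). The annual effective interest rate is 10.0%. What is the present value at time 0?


PV at time 10 of the 20-year annuity-immediate:
a_n = 2755 * (1-(1+0.1)^(-20))/0.1 = 23454.868
Discount back 10 years to time 0:
PV = 23454.868 * (1+0.1)^(-10)
= 23454.868 * 0.385543
= 9042.867


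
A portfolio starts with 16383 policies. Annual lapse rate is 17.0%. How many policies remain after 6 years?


remaining = initial * (1 - lapse)^years
= 16383 * (1 - 0.17)^6
= 16383 * 0.32694
= 5356.2641


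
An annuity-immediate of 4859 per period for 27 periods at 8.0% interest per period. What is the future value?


FV = PMT * ((1+i)^n - 1) / i
= 4859 * ((1.08)^27 - 1) / 0.08
= 4859 * (7.988061 - 1) / 0.08
= 424437.3835


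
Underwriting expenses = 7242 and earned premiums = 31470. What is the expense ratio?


Expense ratio = expenses / premiums
= 7242 / 31470
= 0.2301


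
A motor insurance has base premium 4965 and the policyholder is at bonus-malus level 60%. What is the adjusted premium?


adjusted = base * BM_level / 100
= 4965 * 60 / 100
= 4965 * 0.6
= 2979.0


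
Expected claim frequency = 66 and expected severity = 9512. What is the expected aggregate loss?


E[S] = E[N] * E[X]
= 66 * 9512
= 627792


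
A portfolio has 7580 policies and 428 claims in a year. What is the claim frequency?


frequency = claims / policies
= 428 / 7580
= 0.0565


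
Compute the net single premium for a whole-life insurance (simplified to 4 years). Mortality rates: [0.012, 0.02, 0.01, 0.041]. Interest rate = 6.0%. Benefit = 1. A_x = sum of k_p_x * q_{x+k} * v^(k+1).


v = 0.943396
Year 0: k_p_x=1.0, q=0.012, term=0.011321
Year 1: k_p_x=0.988, q=0.02, term=0.017586
Year 2: k_p_x=0.96824, q=0.01, term=0.00813
Year 3: k_p_x=0.958558, q=0.041, term=0.03113
A_x = 0.0682


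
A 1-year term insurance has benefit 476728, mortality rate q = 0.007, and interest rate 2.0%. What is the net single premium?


NSP = benefit * q * v
v = 1/(1+i) = 0.980392
NSP = 476728 * 0.007 * 0.980392
= 3271.6627


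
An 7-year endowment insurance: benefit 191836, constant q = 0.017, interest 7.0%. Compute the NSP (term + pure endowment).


Term component = 16781.4957
Pure endowment = 7_p_x * v^7 * benefit = 0.8869 * 0.62275 * 191836 = 105954.228
NSP = 122735.7236


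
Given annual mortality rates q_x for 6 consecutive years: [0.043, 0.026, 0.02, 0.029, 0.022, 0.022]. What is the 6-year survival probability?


p_k = 1 - q_k for each year
Survival = product of (1 - q_k)
= 0.957 * 0.974 * 0.98 * 0.971 * 0.978 * 0.978
= 0.8484


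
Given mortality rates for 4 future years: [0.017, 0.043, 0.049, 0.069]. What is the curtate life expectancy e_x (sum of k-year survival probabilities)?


e_x = sum_{k=1}^{n} k_p_x
k_p_x values:
  1_p_x = 0.983
  2_p_x = 0.940731
  3_p_x = 0.894635
  4_p_x = 0.832905
e_x = 3.6513


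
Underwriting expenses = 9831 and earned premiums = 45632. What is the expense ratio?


Expense ratio = expenses / premiums
= 9831 / 45632
= 0.2154


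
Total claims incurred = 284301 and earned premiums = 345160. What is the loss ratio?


Loss ratio = claims / premiums
= 284301 / 345160
= 0.8237


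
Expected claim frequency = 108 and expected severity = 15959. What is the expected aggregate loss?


E[S] = E[N] * E[X]
= 108 * 15959
= 1.7236e+06


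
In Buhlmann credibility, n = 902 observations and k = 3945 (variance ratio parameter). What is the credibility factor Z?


Z = n / (n + k)
= 902 / (902 + 3945)
= 902 / 4847
= 0.1861


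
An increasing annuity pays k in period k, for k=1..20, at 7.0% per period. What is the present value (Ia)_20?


(Ia)_n = sum_{k=1}^{n} k * v^k, v = 1/(1+i)
v = 0.934579
Sum computed term by term:
(Ia)_20 = 88.1031


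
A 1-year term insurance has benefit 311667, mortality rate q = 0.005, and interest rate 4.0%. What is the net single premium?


NSP = benefit * q * v
v = 1/(1+i) = 0.961538
NSP = 311667 * 0.005 * 0.961538
= 1498.399


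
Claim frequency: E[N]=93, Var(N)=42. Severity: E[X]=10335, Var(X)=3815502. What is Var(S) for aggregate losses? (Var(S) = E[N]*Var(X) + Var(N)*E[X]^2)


Var(S) = E[N]*Var(X) + Var(N)*E[X]^2
= 93*3815502 + 42*10335^2
= 354841686 + 4486113450
= 4.8410e+09


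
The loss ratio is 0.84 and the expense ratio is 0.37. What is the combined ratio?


Combined ratio = loss ratio + expense ratio
= 0.84 + 0.37
= 1.21


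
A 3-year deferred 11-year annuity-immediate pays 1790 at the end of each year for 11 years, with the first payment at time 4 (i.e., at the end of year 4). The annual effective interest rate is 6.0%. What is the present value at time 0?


PV at time 3 of the 11-year annuity-immediate:
a_n = 1790 * (1-(1+0.06)^(-11))/0.06 = 14117.5055
Discount back 3 years to time 0:
PV = 14117.5055 * (1+0.06)^(-3)
= 14117.5055 * 0.839619
= 11853.3298


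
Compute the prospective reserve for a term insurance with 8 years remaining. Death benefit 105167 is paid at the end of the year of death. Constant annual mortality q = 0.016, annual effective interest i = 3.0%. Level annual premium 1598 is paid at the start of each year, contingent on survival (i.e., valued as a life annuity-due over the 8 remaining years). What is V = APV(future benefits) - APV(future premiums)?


v = 1/(1+i) = 0.970874
APV(future benefits) per unit = sum_{k=0}^{7} k_p_x * q * v^(k+1) = 0.106488
APV(future benefits) = 105167 * 0.106488 = 11199.0659
Life annuity-due factor ä_{x:8} = sum_{k=0}^{7} k_p_x * v^k = 6.855191
APV(future premiums) = 1598 * 6.855191 = 10954.5951
V = 11199.0659 - 10954.5951
= 244.4708


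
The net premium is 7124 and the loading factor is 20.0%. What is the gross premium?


Gross = net * (1 + loading)
= 7124 * (1 + 0.2)
= 7124 * 1.2
= 8548.8


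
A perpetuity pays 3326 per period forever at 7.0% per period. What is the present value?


PV = PMT / i
= 3326 / 0.07
= 47514.2857


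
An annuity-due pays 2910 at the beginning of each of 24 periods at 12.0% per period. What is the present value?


PV_due = PMT * (1-(1+i)^(-n))/i * (1+i)
PV_immediate = 22652.359
PV_due = 22652.359 * 1.12
= 25370.6421


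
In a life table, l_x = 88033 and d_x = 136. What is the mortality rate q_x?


q_x = d_x / l_x
= 136 / 88033
= 0.0015


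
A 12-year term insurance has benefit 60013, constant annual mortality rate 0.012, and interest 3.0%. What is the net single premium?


NSP = benefit * sum_{k=0}^{n-1} k_p_x * q * v^(k+1)
With constant q=0.012, v=0.970874
Sum = 0.112346
NSP = 60013 * 0.112346
= 6742.2459


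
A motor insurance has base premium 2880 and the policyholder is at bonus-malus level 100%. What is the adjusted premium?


adjusted = base * BM_level / 100
= 2880 * 100 / 100
= 2880 * 1.0
= 2880.0


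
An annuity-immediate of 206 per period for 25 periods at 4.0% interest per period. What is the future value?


FV = PMT * ((1+i)^n - 1) / i
= 206 * ((1.04)^25 - 1) / 0.04
= 206 * (2.665836 - 1) / 0.04
= 8579.0571


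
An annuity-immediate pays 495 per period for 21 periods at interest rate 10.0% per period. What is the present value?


PV = PMT * (1 - (1+i)^(-n)) / i
= 495 * (1 - (1+0.1)^(-21)) / 0.1
= 495 * (1 - 0.135131) / 0.1
= 495 * 8.648694
= 4281.1037


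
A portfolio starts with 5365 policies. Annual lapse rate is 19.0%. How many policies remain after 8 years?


remaining = initial * (1 - lapse)^years
= 5365 * (1 - 0.19)^8
= 5365 * 0.185302
= 994.1453


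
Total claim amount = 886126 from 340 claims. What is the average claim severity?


severity = total / number
= 886126 / 340
= 2606.2529


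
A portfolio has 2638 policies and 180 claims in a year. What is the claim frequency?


frequency = claims / policies
= 180 / 2638
= 0.0682


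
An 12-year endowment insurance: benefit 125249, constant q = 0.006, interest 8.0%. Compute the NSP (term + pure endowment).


Term component = 5509.9672
Pure endowment = 12_p_x * v^12 * benefit = 0.930329 * 0.397114 * 125249 = 46272.8037
NSP = 51782.7708


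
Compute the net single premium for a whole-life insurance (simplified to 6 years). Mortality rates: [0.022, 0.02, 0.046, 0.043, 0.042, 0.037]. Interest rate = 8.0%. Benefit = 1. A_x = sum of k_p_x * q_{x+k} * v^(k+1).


v = 0.925926
Year 0: k_p_x=1.0, q=0.022, term=0.02037
Year 1: k_p_x=0.978, q=0.02, term=0.01677
Year 2: k_p_x=0.95844, q=0.046, term=0.034999
Year 3: k_p_x=0.914352, q=0.043, term=0.028899
Year 4: k_p_x=0.875035, q=0.042, term=0.025012
Year 5: k_p_x=0.838283, q=0.037, term=0.019546
A_x = 0.1456


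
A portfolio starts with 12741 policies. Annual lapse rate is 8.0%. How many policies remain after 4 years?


remaining = initial * (1 - lapse)^years
= 12741 * (1 - 0.08)^4
= 12741 * 0.716393
= 9127.5627


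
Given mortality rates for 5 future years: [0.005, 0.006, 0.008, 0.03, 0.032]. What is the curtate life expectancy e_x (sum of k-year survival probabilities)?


e_x = sum_{k=1}^{n} k_p_x
k_p_x values:
  1_p_x = 0.995
  2_p_x = 0.98903
  3_p_x = 0.981118
  4_p_x = 0.951684
  5_p_x = 0.92123
e_x = 4.8381


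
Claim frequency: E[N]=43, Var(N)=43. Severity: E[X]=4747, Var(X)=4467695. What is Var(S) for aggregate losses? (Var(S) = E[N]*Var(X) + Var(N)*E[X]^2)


Var(S) = E[N]*Var(X) + Var(N)*E[X]^2
= 43*4467695 + 43*4747^2
= 192110885 + 968962387
= 1.1611e+09


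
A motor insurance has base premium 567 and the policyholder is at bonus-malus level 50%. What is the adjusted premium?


adjusted = base * BM_level / 100
= 567 * 50 / 100
= 567 * 0.5
= 283.5


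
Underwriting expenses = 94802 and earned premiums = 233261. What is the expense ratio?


Expense ratio = expenses / premiums
= 94802 / 233261
= 0.4064


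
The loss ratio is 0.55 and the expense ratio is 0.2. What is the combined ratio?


Combined ratio = loss ratio + expense ratio
= 0.55 + 0.2
= 0.75


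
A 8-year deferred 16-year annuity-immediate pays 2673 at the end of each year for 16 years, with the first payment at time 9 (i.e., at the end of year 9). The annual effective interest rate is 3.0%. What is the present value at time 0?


PV at time 8 of the 16-year annuity-immediate:
a_n = 2673 * (1-(1+0.03)^(-16))/0.03 = 33575.8257
Discount back 8 years to time 0:
PV = 33575.8257 * (1+0.03)^(-8)
= 33575.8257 * 0.789409
= 26505.0669


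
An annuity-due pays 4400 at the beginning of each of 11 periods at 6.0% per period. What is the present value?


PV_due = PMT * (1-(1+i)^(-n))/i * (1+i)
PV_immediate = 34702.2481
PV_due = 34702.2481 * 1.06
= 36784.383


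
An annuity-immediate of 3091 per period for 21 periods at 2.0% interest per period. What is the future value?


FV = PMT * ((1+i)^n - 1) / i
= 3091 * ((1.02)^21 - 1) / 0.02
= 3091 * (1.515666 - 1) / 0.02
= 79696.2334


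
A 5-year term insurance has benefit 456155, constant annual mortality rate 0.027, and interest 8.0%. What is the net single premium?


NSP = benefit * sum_{k=0}^{n-1} k_p_x * q * v^(k+1)
With constant q=0.027, v=0.925926
Sum = 0.102566
NSP = 456155 * 0.102566
= 46786.107


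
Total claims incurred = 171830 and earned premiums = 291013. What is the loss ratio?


Loss ratio = claims / premiums
= 171830 / 291013
= 0.5905


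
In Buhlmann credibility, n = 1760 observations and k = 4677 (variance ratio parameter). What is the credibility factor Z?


Z = n / (n + k)
= 1760 / (1760 + 4677)
= 1760 / 6437
= 0.2734


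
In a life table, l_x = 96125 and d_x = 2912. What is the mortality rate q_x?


q_x = d_x / l_x
= 2912 / 96125
= 0.0303


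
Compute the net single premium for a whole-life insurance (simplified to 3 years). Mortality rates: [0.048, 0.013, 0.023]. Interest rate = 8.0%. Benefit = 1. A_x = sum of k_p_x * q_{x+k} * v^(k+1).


v = 0.925926
Year 0: k_p_x=1.0, q=0.048, term=0.044444
Year 1: k_p_x=0.952, q=0.013, term=0.01061
Year 2: k_p_x=0.939624, q=0.023, term=0.017156
A_x = 0.0722


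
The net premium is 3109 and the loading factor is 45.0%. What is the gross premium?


Gross = net * (1 + loading)
= 3109 * (1 + 0.45)
= 3109 * 1.45
= 4508.05


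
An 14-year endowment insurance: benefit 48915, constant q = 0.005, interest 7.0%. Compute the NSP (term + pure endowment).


Term component = 2082.0346
Pure endowment = 14_p_x * v^14 * benefit = 0.93223 * 0.387817 * 48915 = 17684.4803
NSP = 19766.5149


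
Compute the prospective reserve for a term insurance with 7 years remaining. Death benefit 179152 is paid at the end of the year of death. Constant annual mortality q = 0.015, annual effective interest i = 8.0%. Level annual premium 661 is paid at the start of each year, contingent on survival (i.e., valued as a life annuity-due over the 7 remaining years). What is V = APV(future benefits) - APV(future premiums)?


v = 1/(1+i) = 0.925926
APV(future benefits) per unit = sum_{k=0}^{6} k_p_x * q * v^(k+1) = 0.075014
APV(future benefits) = 179152 * 0.075014 = 13438.8611
Life annuity-due factor ä_{x:7} = sum_{k=0}^{6} k_p_x * v^k = 5.400989
APV(future premiums) = 661 * 5.400989 = 3570.0538
V = 13438.8611 - 3570.0538
= 9868.8073


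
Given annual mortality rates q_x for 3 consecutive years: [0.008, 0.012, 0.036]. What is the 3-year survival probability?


p_k = 1 - q_k for each year
Survival = product of (1 - q_k)
= 0.992 * 0.988 * 0.964
= 0.9448


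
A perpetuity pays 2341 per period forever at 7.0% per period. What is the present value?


PV = PMT / i
= 2341 / 0.07
= 33442.8571


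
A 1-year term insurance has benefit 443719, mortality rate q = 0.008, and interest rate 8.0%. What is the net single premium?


NSP = benefit * q * v
v = 1/(1+i) = 0.925926
NSP = 443719 * 0.008 * 0.925926
= 3286.8074


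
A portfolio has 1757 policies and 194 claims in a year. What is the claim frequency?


frequency = claims / policies
= 194 / 1757
= 0.1104


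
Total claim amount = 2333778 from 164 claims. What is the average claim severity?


severity = total / number
= 2333778 / 164
= 14230.3537


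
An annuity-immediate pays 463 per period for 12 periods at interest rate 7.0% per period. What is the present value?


PV = PMT * (1 - (1+i)^(-n)) / i
= 463 * (1 - (1+0.07)^(-12)) / 0.07
= 463 * (1 - 0.444012) / 0.07
= 463 * 7.942686
= 3677.4638


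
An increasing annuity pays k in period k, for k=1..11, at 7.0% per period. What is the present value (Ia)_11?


(Ia)_n = sum_{k=1}^{n} k * v^k, v = 1/(1+i)
v = 0.934579
Sum computed term by term:
(Ia)_11 = 39.9652


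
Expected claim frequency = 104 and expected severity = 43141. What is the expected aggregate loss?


E[S] = E[N] * E[X]
= 104 * 43141
= 4.4867e+06


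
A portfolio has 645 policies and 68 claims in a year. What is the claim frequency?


frequency = claims / policies
= 68 / 645
= 0.1054


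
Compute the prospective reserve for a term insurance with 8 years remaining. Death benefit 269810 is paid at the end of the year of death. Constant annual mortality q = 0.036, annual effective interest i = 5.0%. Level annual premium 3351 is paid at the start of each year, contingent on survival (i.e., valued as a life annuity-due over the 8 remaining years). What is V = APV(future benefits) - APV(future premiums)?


v = 1/(1+i) = 0.952381
APV(future benefits) per unit = sum_{k=0}^{7} k_p_x * q * v^(k+1) = 0.207302
APV(future benefits) = 269810 * 0.207302 = 55932.0237
Life annuity-due factor ä_{x:8} = sum_{k=0}^{7} k_p_x * v^k = 6.046294
APV(future premiums) = 3351 * 6.046294 = 20261.1325
V = 55932.0237 - 20261.1325
= 35670.8912


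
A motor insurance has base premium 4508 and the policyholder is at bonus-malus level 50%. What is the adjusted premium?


adjusted = base * BM_level / 100
= 4508 * 50 / 100
= 4508 * 0.5
= 2254.0


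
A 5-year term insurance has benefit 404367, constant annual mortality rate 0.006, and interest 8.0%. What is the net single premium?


NSP = benefit * sum_{k=0}^{n-1} k_p_x * q * v^(k+1)
With constant q=0.006, v=0.925926
Sum = 0.023692
NSP = 404367 * 0.023692
= 9580.4159


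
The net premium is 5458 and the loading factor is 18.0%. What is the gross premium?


Gross = net * (1 + loading)
= 5458 * (1 + 0.18)
= 5458 * 1.18
= 6440.44


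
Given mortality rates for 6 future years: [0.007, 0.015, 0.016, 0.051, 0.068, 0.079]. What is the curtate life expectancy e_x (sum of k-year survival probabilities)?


e_x = sum_{k=1}^{n} k_p_x
k_p_x values:
  1_p_x = 0.993
  2_p_x = 0.978105
  3_p_x = 0.962455
  4_p_x = 0.91337
  5_p_x = 0.851261
  6_p_x = 0.784011
e_x = 5.4822


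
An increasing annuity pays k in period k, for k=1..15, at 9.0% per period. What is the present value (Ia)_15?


(Ia)_n = sum_{k=1}^{n} k * v^k, v = 1/(1+i)
v = 0.917431
Sum computed term by term:
(Ia)_15 = 51.8676


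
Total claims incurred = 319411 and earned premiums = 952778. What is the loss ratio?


Loss ratio = claims / premiums
= 319411 / 952778
= 0.3352


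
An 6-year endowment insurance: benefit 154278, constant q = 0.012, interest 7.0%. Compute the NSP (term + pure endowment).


Term component = 8584.2824
Pure endowment = 6_p_x * v^6 * benefit = 0.930126 * 0.666342 * 154278 = 95618.7367
NSP = 104203.0191


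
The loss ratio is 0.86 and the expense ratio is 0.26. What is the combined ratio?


Combined ratio = loss ratio + expense ratio
= 0.86 + 0.26
= 1.12


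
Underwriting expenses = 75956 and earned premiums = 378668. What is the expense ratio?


Expense ratio = expenses / premiums
= 75956 / 378668
= 0.2006


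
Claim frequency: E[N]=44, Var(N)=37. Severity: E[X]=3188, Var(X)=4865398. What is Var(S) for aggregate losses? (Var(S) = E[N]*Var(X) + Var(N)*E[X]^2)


Var(S) = E[N]*Var(X) + Var(N)*E[X]^2
= 44*4865398 + 37*3188^2
= 214077512 + 376043728
= 5.9012e+08


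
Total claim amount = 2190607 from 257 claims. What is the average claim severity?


severity = total / number
= 2190607 / 257
= 8523.7626


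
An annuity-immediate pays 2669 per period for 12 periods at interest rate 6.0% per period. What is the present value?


PV = PMT * (1 - (1+i)^(-n)) / i
= 2669 * (1 - (1+0.06)^(-12)) / 0.06
= 2669 * (1 - 0.496969) / 0.06
= 2669 * 8.383844
= 22376.4795


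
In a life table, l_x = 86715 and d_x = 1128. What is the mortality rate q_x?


q_x = d_x / l_x
= 1128 / 86715
= 0.013


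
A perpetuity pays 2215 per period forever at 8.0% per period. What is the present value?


PV = PMT / i
= 2215 / 0.08
= 27687.5


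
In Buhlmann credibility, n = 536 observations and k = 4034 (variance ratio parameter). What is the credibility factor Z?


Z = n / (n + k)
= 536 / (536 + 4034)
= 536 / 4570
= 0.1173


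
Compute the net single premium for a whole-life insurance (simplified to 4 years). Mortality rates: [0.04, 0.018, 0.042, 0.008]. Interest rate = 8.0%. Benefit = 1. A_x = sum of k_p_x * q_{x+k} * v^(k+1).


v = 0.925926
Year 0: k_p_x=1.0, q=0.04, term=0.037037
Year 1: k_p_x=0.96, q=0.018, term=0.014815
Year 2: k_p_x=0.94272, q=0.042, term=0.031431
Year 3: k_p_x=0.903126, q=0.008, term=0.005311
A_x = 0.0886


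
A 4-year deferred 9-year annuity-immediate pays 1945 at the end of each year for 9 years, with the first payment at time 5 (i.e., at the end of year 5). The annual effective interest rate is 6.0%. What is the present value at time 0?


PV at time 4 of the 9-year annuity-immediate:
a_n = 1945 * (1-(1+0.06)^(-9))/0.06 = 13229.2915
Discount back 4 years to time 0:
PV = 13229.2915 * (1+0.06)^(-4)
= 13229.2915 * 0.792094
= 10478.8379


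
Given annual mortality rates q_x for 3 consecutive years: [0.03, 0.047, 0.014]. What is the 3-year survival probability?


p_k = 1 - q_k for each year
Survival = product of (1 - q_k)
= 0.97 * 0.953 * 0.986
= 0.9115


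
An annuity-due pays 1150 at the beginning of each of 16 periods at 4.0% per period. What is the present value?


PV_due = PMT * (1-(1+i)^(-n))/i * (1+i)
PV_immediate = 13400.1399
PV_due = 13400.1399 * 1.04
= 13936.1455


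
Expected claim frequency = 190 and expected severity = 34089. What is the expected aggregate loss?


E[S] = E[N] * E[X]
= 190 * 34089
= 6.4769e+06


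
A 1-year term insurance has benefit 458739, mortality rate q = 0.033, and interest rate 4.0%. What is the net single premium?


NSP = benefit * q * v
v = 1/(1+i) = 0.961538
NSP = 458739 * 0.033 * 0.961538
= 14556.1413


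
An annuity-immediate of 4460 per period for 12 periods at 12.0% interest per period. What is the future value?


FV = PMT * ((1+i)^n - 1) / i
= 4460 * ((1.12)^12 - 1) / 0.12
= 4460 * (3.895976 - 1) / 0.12
= 107633.7744


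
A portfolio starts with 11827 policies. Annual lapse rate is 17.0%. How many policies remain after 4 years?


remaining = initial * (1 - lapse)^years
= 11827 * (1 - 0.17)^4
= 11827 * 0.474583
= 5612.8956


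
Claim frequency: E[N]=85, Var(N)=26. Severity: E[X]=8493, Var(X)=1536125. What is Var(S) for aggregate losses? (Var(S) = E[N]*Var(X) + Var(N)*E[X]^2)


Var(S) = E[N]*Var(X) + Var(N)*E[X]^2
= 85*1536125 + 26*8493^2
= 130570625 + 1875407274
= 2.0060e+09


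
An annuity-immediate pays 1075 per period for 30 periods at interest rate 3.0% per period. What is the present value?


PV = PMT * (1 - (1+i)^(-n)) / i
= 1075 * (1 - (1+0.03)^(-30)) / 0.03
= 1075 * (1 - 0.411987) / 0.03
= 1075 * 19.600441
= 21070.4745


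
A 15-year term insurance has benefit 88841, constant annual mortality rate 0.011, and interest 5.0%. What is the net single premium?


NSP = benefit * sum_{k=0}^{n-1} k_p_x * q * v^(k+1)
With constant q=0.011, v=0.952381
Sum = 0.106848
NSP = 88841 * 0.106848
= 9492.4927


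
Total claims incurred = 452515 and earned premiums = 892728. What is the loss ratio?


Loss ratio = claims / premiums
= 452515 / 892728
= 0.5069


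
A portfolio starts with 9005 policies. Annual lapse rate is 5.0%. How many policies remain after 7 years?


remaining = initial * (1 - lapse)^years
= 9005 * (1 - 0.05)^7
= 9005 * 0.698337
= 6288.5274


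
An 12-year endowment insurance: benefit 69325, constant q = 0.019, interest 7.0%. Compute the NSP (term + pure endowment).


Term component = 9579.6503
Pure endowment = 12_p_x * v^12 * benefit = 0.79438 * 0.444012 * 69325 = 24451.9013
NSP = 34031.5516


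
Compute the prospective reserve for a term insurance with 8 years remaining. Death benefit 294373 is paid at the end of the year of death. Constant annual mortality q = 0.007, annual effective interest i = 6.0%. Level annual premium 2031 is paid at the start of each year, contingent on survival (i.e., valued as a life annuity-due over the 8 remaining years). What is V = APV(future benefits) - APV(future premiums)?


v = 1/(1+i) = 0.943396
APV(future benefits) per unit = sum_{k=0}^{7} k_p_x * q * v^(k+1) = 0.042509
APV(future benefits) = 294373 * 0.042509 = 12513.5634
Life annuity-due factor ä_{x:8} = sum_{k=0}^{7} k_p_x * v^k = 6.437109
APV(future premiums) = 2031 * 6.437109 = 13073.768
V = 12513.5634 - 13073.768
= -560.2046


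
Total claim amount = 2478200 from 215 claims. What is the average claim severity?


severity = total / number
= 2478200 / 215
= 11526.5116


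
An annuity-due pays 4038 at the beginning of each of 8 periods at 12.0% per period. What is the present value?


PV_due = PMT * (1-(1+i)^(-n))/i * (1+i)
PV_immediate = 20059.3294
PV_due = 20059.3294 * 1.12
= 22466.4489


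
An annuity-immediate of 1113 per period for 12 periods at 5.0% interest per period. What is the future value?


FV = PMT * ((1+i)^n - 1) / i
= 1113 * ((1.05)^12 - 1) / 0.05
= 1113 * (1.795856 - 1) / 0.05
= 17715.7618


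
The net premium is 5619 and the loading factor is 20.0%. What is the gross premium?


Gross = net * (1 + loading)
= 5619 * (1 + 0.2)
= 5619 * 1.2
= 6742.8


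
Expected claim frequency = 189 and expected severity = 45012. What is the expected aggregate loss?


E[S] = E[N] * E[X]
= 189 * 45012
= 8.5073e+06


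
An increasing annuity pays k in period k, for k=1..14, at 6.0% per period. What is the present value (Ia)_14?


(Ia)_n = sum_{k=1}^{n} k * v^k, v = 1/(1+i)
v = 0.943396
Sum computed term by term:
(Ia)_14 = 61.0078


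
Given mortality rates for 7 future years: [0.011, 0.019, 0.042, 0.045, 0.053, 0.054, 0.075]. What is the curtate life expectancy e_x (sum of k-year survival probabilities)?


e_x = sum_{k=1}^{n} k_p_x
k_p_x values:
  1_p_x = 0.989
  2_p_x = 0.970209
  3_p_x = 0.92946
  4_p_x = 0.887635
  5_p_x = 0.84059
  6_p_x = 0.795198
  7_p_x = 0.735558
e_x = 6.1476


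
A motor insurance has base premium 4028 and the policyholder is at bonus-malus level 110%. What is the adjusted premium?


adjusted = base * BM_level / 100
= 4028 * 110 / 100
= 4028 * 1.1
= 4430.8


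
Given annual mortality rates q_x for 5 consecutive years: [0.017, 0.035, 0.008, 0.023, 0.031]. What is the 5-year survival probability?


p_k = 1 - q_k for each year
Survival = product of (1 - q_k)
= 0.983 * 0.965 * 0.992 * 0.977 * 0.969
= 0.8909


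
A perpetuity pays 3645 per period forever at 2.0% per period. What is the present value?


PV = PMT / i
= 3645 / 0.02
= 182250.0


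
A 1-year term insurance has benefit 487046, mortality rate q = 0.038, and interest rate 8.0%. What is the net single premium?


NSP = benefit * q * v
v = 1/(1+i) = 0.925926
NSP = 487046 * 0.038 * 0.925926
= 17136.8037


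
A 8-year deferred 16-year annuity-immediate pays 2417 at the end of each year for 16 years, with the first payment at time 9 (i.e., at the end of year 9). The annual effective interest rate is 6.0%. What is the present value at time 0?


PV at time 8 of the 16-year annuity-immediate:
a_n = 2417 * (1-(1+0.06)^(-16))/0.06 = 24425.9489
Discount back 8 years to time 0:
PV = 24425.9489 * (1+0.06)^(-8)
= 24425.9489 * 0.627412
= 15325.1425


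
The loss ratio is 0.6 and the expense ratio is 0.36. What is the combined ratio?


Combined ratio = loss ratio + expense ratio
= 0.6 + 0.36
= 0.96


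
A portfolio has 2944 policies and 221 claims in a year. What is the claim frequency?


frequency = claims / policies
= 221 / 2944
= 0.0751


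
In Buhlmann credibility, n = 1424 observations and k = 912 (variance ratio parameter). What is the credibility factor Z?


Z = n / (n + k)
= 1424 / (1424 + 912)
= 1424 / 2336
= 0.6096


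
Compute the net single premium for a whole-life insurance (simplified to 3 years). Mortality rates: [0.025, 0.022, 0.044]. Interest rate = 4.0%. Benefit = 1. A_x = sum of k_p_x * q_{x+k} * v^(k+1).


v = 0.961538
Year 0: k_p_x=1.0, q=0.025, term=0.024038
Year 1: k_p_x=0.975, q=0.022, term=0.019832
Year 2: k_p_x=0.95355, q=0.044, term=0.037299
A_x = 0.0812


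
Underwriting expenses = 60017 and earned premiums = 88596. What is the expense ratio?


Expense ratio = expenses / premiums
= 60017 / 88596
= 0.6774


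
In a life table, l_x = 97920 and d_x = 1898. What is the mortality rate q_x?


q_x = d_x / l_x
= 1898 / 97920
= 0.0194


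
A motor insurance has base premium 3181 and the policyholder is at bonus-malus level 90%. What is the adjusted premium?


adjusted = base * BM_level / 100
= 3181 * 90 / 100
= 3181 * 0.9
= 2862.9


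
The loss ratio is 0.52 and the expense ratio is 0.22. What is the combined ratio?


Combined ratio = loss ratio + expense ratio
= 0.52 + 0.22
= 0.74


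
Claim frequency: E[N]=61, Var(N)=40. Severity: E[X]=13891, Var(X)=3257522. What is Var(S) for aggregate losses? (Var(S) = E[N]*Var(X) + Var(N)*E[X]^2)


Var(S) = E[N]*Var(X) + Var(N)*E[X]^2
= 61*3257522 + 40*13891^2
= 198708842 + 7718395240
= 7.9171e+09


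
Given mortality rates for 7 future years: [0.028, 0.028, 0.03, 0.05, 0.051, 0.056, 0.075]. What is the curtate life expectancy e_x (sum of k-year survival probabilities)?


e_x = sum_{k=1}^{n} k_p_x
k_p_x values:
  1_p_x = 0.972
  2_p_x = 0.944784
  3_p_x = 0.91644
  4_p_x = 0.870618
  5_p_x = 0.826217
  6_p_x = 0.779949
  7_p_x = 0.721453
e_x = 6.0315


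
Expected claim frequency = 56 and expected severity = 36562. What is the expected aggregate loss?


E[S] = E[N] * E[X]
= 56 * 36562
= 2.0475e+06


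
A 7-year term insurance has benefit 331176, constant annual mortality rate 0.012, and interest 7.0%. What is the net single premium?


NSP = benefit * sum_{k=0}^{n-1} k_p_x * q * v^(k+1)
With constant q=0.012, v=0.934579
Sum = 0.062592
NSP = 331176 * 0.062592
= 20729.126


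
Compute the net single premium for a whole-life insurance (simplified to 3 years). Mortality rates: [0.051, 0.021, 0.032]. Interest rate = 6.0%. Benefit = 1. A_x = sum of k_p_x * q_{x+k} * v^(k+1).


v = 0.943396
Year 0: k_p_x=1.0, q=0.051, term=0.048113
Year 1: k_p_x=0.949, q=0.021, term=0.017737
Year 2: k_p_x=0.929071, q=0.032, term=0.024962
A_x = 0.0908


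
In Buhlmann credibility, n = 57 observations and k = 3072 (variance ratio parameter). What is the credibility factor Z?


Z = n / (n + k)
= 57 / (57 + 3072)
= 57 / 3129
= 0.0182


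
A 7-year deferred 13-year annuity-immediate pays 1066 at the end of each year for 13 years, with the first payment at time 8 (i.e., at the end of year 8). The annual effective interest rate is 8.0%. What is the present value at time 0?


PV at time 7 of the 13-year annuity-immediate:
a_n = 1066 * (1-(1+0.08)^(-13))/0.08 = 8425.4252
Discount back 7 years to time 0:
PV = 8425.4252 * (1+0.08)^(-7)
= 8425.4252 * 0.58349
= 4916.1547


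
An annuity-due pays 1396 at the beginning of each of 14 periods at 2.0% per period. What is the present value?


PV_due = PMT * (1-(1+i)^(-n))/i * (1+i)
PV_immediate = 16900.3233
PV_due = 16900.3233 * 1.02
= 17238.3297


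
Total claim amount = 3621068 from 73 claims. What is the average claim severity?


severity = total / number
= 3621068 / 73
= 49603.6712


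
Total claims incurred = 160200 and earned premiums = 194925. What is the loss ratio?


Loss ratio = claims / premiums
= 160200 / 194925
= 0.8219


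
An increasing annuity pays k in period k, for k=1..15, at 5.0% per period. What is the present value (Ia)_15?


(Ia)_n = sum_{k=1}^{n} k * v^k, v = 1/(1+i)
v = 0.952381
Sum computed term by term:
(Ia)_15 = 73.6677


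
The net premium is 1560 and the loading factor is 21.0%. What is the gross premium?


Gross = net * (1 + loading)
= 1560 * (1 + 0.21)
= 1560 * 1.21
= 1887.6


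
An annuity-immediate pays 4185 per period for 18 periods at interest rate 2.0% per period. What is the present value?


PV = PMT * (1 - (1+i)^(-n)) / i
= 4185 * (1 - (1+0.02)^(-18)) / 0.02
= 4185 * (1 - 0.700159) / 0.02
= 4185 * 14.992031
= 62741.6508


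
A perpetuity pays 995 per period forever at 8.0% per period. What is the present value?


PV = PMT / i
= 995 / 0.08
= 12437.5


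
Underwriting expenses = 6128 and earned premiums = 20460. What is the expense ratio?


Expense ratio = expenses / premiums
= 6128 / 20460
= 0.2995


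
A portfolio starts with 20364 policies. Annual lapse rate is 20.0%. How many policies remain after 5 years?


remaining = initial * (1 - lapse)^years
= 20364 * (1 - 0.2)^5
= 20364 * 0.32768
= 6672.8755


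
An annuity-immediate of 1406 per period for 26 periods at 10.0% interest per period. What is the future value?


FV = PMT * ((1+i)^n - 1) / i
= 1406 * ((1.1)^26 - 1) / 0.1
= 1406 * (11.918177 - 1) / 0.1
= 153509.5621


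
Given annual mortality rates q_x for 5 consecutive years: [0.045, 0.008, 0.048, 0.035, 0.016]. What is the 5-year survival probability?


p_k = 1 - q_k for each year
Survival = product of (1 - q_k)
= 0.955 * 0.992 * 0.952 * 0.965 * 0.984
= 0.8564


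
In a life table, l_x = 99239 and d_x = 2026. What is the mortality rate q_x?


q_x = d_x / l_x
= 2026 / 99239
= 0.0204


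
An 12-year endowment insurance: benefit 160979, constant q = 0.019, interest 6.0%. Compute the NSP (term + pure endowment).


Term component = 23431.8908
Pure endowment = 12_p_x * v^12 * benefit = 0.79438 * 0.496969 * 160979 = 63551.6646
NSP = 86983.5554


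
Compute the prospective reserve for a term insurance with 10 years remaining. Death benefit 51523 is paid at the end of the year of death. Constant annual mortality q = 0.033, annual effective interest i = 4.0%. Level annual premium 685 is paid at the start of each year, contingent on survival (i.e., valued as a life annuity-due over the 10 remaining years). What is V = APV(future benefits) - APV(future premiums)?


v = 1/(1+i) = 0.961538
APV(future benefits) per unit = sum_{k=0}^{9} k_p_x * q * v^(k+1) = 0.23372
APV(future benefits) = 51523 * 0.23372 = 12041.9691
Life annuity-due factor ä_{x:10} = sum_{k=0}^{9} k_p_x * v^k = 7.36573
APV(future premiums) = 685 * 7.36573 = 5045.5247
V = 12041.9691 - 5045.5247
= 6996.4444


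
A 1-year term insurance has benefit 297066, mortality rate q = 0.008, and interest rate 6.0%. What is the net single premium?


NSP = benefit * q * v
v = 1/(1+i) = 0.943396
NSP = 297066 * 0.008 * 0.943396
= 2242.0075


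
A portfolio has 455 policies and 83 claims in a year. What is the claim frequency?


frequency = claims / policies
= 83 / 455
= 0.1824


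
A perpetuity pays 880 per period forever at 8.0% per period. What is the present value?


PV = PMT / i
= 880 / 0.08
= 11000.0


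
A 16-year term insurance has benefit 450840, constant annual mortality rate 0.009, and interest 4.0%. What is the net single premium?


NSP = benefit * sum_{k=0}^{n-1} k_p_x * q * v^(k+1)
With constant q=0.009, v=0.961538
Sum = 0.098816
NSP = 450840 * 0.098816
= 44550.0824


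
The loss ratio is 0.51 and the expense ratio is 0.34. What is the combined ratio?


Combined ratio = loss ratio + expense ratio
= 0.51 + 0.34
= 0.85


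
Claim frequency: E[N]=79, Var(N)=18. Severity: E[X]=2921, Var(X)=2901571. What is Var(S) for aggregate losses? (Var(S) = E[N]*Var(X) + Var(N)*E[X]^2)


Var(S) = E[N]*Var(X) + Var(N)*E[X]^2
= 79*2901571 + 18*2921^2
= 229224109 + 153580338
= 3.8280e+08


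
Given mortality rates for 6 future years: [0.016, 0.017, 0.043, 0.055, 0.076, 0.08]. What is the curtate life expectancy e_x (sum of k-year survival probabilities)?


e_x = sum_{k=1}^{n} k_p_x
k_p_x values:
  1_p_x = 0.984
  2_p_x = 0.967272
  3_p_x = 0.925679
  4_p_x = 0.874767
  5_p_x = 0.808285
  6_p_x = 0.743622
e_x = 5.3036


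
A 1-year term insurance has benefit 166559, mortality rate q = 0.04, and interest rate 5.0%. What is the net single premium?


NSP = benefit * q * v
v = 1/(1+i) = 0.952381
NSP = 166559 * 0.04 * 0.952381
= 6345.1048


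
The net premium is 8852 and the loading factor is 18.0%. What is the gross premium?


Gross = net * (1 + loading)
= 8852 * (1 + 0.18)
= 8852 * 1.18
= 10445.36


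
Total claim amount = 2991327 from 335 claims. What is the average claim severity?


severity = total / number
= 2991327 / 335
= 8929.3343


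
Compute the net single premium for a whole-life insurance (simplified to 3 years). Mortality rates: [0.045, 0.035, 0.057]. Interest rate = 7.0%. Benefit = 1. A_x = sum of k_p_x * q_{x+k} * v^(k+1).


v = 0.934579
Year 0: k_p_x=1.0, q=0.045, term=0.042056
Year 1: k_p_x=0.955, q=0.035, term=0.029195
Year 2: k_p_x=0.921575, q=0.057, term=0.04288
A_x = 0.1141


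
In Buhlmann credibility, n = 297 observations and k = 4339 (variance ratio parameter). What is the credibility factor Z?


Z = n / (n + k)
= 297 / (297 + 4339)
= 297 / 4636
= 0.0641


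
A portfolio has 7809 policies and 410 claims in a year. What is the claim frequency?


frequency = claims / policies
= 410 / 7809
= 0.0525


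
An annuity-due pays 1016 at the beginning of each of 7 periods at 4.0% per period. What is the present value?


PV_due = PMT * (1-(1+i)^(-n))/i * (1+i)
PV_immediate = 6098.0875
PV_due = 6098.0875 * 1.04
= 6342.011


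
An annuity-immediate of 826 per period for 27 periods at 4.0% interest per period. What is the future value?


FV = PMT * ((1+i)^n - 1) / i
= 826 * ((1.04)^27 - 1) / 0.04
= 826 * (2.883369 - 1) / 0.04
= 38891.5611


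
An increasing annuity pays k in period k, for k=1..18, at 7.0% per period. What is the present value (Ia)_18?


(Ia)_n = sum_{k=1}^{n} k * v^k, v = 1/(1+i)
v = 0.934579
Sum computed term by term:
(Ia)_18 = 77.681


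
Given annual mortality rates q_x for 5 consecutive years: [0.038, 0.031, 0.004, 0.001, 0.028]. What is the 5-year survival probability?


p_k = 1 - q_k for each year
Survival = product of (1 - q_k)
= 0.962 * 0.969 * 0.996 * 0.999 * 0.972
= 0.9016


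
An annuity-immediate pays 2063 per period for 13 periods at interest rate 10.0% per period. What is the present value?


PV = PMT * (1 - (1+i)^(-n)) / i
= 2063 * (1 - (1+0.1)^(-13)) / 0.1
= 2063 * (1 - 0.289664) / 0.1
= 2063 * 7.103356
= 14654.2238


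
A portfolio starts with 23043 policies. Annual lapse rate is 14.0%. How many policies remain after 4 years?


remaining = initial * (1 - lapse)^years
= 23043 * (1 - 0.14)^4
= 23043 * 0.547008
= 12604.709


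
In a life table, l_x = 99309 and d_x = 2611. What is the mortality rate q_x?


q_x = d_x / l_x
= 2611 / 99309
= 0.0263


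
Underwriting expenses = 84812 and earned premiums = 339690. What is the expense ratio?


Expense ratio = expenses / premiums
= 84812 / 339690
= 0.2497


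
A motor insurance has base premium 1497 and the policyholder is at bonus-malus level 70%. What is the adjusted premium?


adjusted = base * BM_level / 100
= 1497 * 70 / 100
= 1497 * 0.7
= 1047.9


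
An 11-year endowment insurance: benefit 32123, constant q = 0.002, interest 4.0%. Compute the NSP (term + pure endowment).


Term component = 557.6672
Pure endowment = 11_p_x * v^11 * benefit = 0.978219 * 0.649581 * 32123 = 20411.9887
NSP = 20969.6559


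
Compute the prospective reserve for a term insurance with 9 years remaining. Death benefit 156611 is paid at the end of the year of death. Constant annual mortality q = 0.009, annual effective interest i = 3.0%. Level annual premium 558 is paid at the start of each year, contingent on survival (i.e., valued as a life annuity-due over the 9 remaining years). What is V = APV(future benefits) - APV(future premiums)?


v = 1/(1+i) = 0.970874
APV(future benefits) per unit = sum_{k=0}^{8} k_p_x * q * v^(k+1) = 0.067725
APV(future benefits) = 156611 * 0.067725 = 10606.4603
Life annuity-due factor ä_{x:9} = sum_{k=0}^{8} k_p_x * v^k = 7.750736
APV(future premiums) = 558 * 7.750736 = 4324.9105
V = 10606.4603 - 4324.9105
= 6281.5498


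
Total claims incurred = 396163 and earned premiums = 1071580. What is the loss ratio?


Loss ratio = claims / premiums
= 396163 / 1071580
= 0.3697
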